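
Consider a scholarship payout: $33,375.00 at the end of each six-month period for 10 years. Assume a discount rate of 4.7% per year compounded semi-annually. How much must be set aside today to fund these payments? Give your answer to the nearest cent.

$527,736.92

This is an ordinary annuity: 20 payments of $33,375.00 at the end of each six-month period.
Periodic rate r = 0.047/2 per half-year; n is counted in half-years.
PV = PMT × [(1 − (1+r)^−n)/r] = 33,375 × [1 − (1+r)^−20] / r = $527,736.92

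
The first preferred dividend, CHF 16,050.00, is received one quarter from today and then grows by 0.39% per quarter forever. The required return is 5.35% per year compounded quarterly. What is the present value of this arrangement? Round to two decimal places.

Periodic rate r = 0.0535/4 per quarter.
Growing perpetuity (Gordon): PV = PMT₁ / (r − g) = 16,050 / (r − 0.0039) = CHF 1,693,931.40.

CHF 1,693,931.40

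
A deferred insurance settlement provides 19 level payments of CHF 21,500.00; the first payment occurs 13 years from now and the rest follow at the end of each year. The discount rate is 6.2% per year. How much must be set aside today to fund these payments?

Ordinary annuity of 19 payments, first payment at period 13.
Periodic rate r = 0.062 per year.
The ordinary-annuity PV formula values the stream one period before the first payment (period 12); discount that back 12 periods:
PV₀ = 21,500 × [1 − (1+r)^−19] / r × (1+r)^−12 = CHF 114,755.36

CHF 114,755.36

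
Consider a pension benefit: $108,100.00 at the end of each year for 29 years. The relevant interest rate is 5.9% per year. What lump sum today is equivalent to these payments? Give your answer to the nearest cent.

This is an ordinary annuity: 29 payments of $108,100.00 at the end of each year.
Periodic rate r = 0.059 per year.
PV = PMT × [(1 − (1+r)^−n)/r] = 108,100 × [1 − (1+r)^−29] / r = $1,484,674.56

$1,484,674.56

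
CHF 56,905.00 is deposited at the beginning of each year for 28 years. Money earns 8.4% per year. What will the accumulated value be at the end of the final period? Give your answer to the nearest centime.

This is an annuity due: 28 deposits of CHF 56,905.00 at the beginning of each year.
Periodic rate r = 0.084 per year.
FV = PMT × [((1+r)^n − 1)/r] × (1+r) = 56,905 × [(1+r)^28 − 1] / r × (1+r) = CHF 6,291,851.57

CHF 6,291,851.57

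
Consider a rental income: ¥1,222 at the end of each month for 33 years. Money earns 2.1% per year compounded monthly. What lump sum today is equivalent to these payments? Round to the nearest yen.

This is an ordinary annuity: 396 payments of ¥1,222 at the end of each month.
Periodic rate r = 0.021/12 per month; n is counted in months.
PV = PMT × [(1 − (1+r)^−n)/r] = 1,222 × [1 − (1+r)^−396] / r = ¥348,880

¥348,880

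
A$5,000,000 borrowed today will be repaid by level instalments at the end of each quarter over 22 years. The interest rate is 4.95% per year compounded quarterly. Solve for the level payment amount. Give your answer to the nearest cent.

A$93,581.22

Level ordinary annuity; solve PV = PMT × [(1 − (1+r)^−n)/r] for PMT.
Periodic rate r = 0.0495/4 per quarter; n is counted in quarters.
With n = 88: PMT = 5,000,000 / ([(1 − (1+r)^−n)/r]) = A$93,581.22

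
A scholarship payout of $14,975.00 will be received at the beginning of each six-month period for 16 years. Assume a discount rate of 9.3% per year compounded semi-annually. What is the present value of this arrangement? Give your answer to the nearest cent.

$258,313.85

This is an annuity due: 32 payments of $14,975.00 at the beginning of each six-month period.
Periodic rate r = 0.093/2 per half-year; n is counted in half-years.
PV = PMT × [(1 − (1+r)^−n)/r] × (1+r) = 14,975 × [1 − (1+r)^−32] / r × (1+r) = $258,313.85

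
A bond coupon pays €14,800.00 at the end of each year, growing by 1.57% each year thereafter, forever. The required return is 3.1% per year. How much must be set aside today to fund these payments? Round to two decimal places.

Periodic rate r = 0.031 per year.
Growing perpetuity (Gordon): PV = PMT₁ / (r − g) = 14,800 / (r − 0.0157) = €967,320.26.

€967,320.26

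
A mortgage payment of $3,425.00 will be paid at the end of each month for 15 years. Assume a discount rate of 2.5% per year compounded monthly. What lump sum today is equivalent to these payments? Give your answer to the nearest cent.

This is an ordinary annuity: 180 payments of $3,425.00 at the end of each month.
Periodic rate r = 0.025/12 per month; n is counted in months.
PV = PMT × [(1 − (1+r)^−n)/r] = 3,425 × [1 − (1+r)^−180] / r = $513,655.58

$513,655.58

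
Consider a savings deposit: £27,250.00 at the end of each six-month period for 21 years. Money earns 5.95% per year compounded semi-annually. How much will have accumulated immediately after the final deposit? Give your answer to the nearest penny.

£2,221,760.67

This is an ordinary annuity: 42 deposits of £27,250.00 at the end of each six-month period.
Periodic rate r = 0.0595/2 per half-year; n is counted in half-years.
FV = PMT × [((1+r)^n − 1)/r] = 27,250 × [(1+r)^42 − 1] / r = £2,221,760.67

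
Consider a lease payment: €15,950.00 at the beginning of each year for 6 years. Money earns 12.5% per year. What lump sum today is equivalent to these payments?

This is an annuity due: 6 payments of €15,950.00 at the beginning of each year.
Periodic rate r = 0.125 per year.
PV = PMT × [(1 − (1+r)^−n)/r] × (1+r) = 15,950 × [1 − (1+r)^−6] / r × (1+r) = €72,741.07

€72,741.07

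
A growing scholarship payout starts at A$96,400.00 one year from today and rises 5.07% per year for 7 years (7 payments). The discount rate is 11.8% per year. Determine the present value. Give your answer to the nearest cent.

Periodic rate r = 0.118 per year.
Growing ordinary annuity: PV = PMT₁ × [1 − ((1+g)/(1+r))^n] / (r − g) = 96,400 × [1 − ((1+0.0507)/(1+r))^7] / (r − 0.0507) = A$504,878.28.

A$504,878.28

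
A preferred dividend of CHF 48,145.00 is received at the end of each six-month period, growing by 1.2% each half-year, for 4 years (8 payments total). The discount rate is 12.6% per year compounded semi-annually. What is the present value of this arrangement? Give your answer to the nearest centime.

Periodic rate r = 0.126/2 per half-year; n is counted in half-years.
Growing ordinary annuity: PV = PMT₁ × [1 − ((1+g)/(1+r))^n] / (r − g) = 48,145 × [1 − ((1+0.012)/(1+r))^8] / (r − 0.012) = CHF 306,990.91.

CHF 306,990.91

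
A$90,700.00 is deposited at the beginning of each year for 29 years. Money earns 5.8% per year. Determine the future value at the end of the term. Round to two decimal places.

This is an annuity due: 29 deposits of A$90,700.00 at the beginning of each year.
Periodic rate r = 0.058 per year.
FV = PMT × [((1+r)^n − 1)/r] × (1+r) = 90,700 × [(1+r)^29 − 1] / r × (1+r) = A$6,832,411.58

A$6,832,411.58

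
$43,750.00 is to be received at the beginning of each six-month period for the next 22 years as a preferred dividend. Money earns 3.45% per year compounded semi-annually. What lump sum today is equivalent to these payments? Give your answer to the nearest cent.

This is an annuity due: 44 payments of $43,750.00 at the beginning of each six-month period.
Periodic rate r = 0.0345/2 per half-year; n is counted in half-years.
PV = PMT × [(1 − (1+r)^−n)/r] × (1+r) = 43,750 × [1 − (1+r)^−44] / r × (1+r) = $1,364,361.65

$1,364,361.65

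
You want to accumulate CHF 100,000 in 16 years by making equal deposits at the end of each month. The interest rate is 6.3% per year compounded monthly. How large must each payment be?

Level ordinary annuity; solve FV = PMT × [((1+r)^n − 1)/r] for PMT.
Periodic rate r = 0.063/12 per month; n is counted in months.
With n = 192: PMT = 100,000 / ([((1+r)^n − 1)/r]) = CHF 302.96

CHF 302.96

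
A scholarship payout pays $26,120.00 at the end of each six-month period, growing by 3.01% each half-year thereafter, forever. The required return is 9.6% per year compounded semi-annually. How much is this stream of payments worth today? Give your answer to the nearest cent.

Periodic rate r = 0.096/2 per half-year.
Growing perpetuity (Gordon): PV = PMT₁ / (r − g) = 26,120 / (r − 0.0301) = $1,459,217.88.

$1,459,217.88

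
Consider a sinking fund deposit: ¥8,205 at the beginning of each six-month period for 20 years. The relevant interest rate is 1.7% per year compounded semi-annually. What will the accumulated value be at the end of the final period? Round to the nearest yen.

¥392,252

This is an annuity due: 40 deposits of ¥8,205 at the beginning of each six-month period.
Periodic rate r = 0.017/2 per half-year; n is counted in half-years.
FV = PMT × [((1+r)^n − 1)/r] × (1+r) = 8,205 × [(1+r)^40 − 1] / r × (1+r) = ¥392,252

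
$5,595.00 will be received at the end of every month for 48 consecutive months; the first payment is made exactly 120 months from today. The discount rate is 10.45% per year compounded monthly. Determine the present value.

$77,948.01

Ordinary annuity of 48 payments, first payment at period 120.
Periodic rate r = 0.1045/12 per month; n is counted in months.
The ordinary-annuity PV formula values the stream one period before the first payment (period 119); discount that back 119 periods:
PV₀ = 5,595 × [1 − (1+r)^−48] / r × (1+r)^−119 = $77,948.01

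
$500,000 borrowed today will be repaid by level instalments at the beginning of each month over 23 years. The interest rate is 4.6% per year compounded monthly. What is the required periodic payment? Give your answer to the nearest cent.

$2,927.78

Level annuity due; solve PV = PMT × [(1 − (1+r)^−n)/r] × (1+r) for PMT.
Periodic rate r = 0.046/12 per month; n is counted in months.
With n = 276: PMT = 500,000 / ([(1 − (1+r)^−n)/r] × (1+r)) = $2,927.78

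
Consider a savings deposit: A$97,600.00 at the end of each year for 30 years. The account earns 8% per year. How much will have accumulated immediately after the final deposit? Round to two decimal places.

A$11,056,441.40

This is an ordinary annuity: 30 deposits of A$97,600.00 at the end of each year.
Periodic rate r = 0.08 per year.
FV = PMT × [((1+r)^n − 1)/r] = 97,600 × [(1+r)^30 − 1] / r = A$11,056,441.40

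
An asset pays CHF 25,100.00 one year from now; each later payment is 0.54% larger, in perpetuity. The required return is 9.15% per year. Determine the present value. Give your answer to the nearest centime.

CHF 291,521.49

Periodic rate r = 0.0915 per year.
Growing perpetuity (Gordon): PV = PMT₁ / (r − g) = 25,100 / (r − 0.0054) = CHF 291,521.49.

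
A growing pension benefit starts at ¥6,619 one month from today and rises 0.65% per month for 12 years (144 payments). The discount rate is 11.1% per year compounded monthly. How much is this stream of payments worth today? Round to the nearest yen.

¥782,024

Periodic rate r = 0.111/12 per month; n is counted in months.
Growing ordinary annuity: PV = PMT₁ × [1 − ((1+g)/(1+r))^n] / (r − g) = 6,619 × [1 − ((1+0.0065)/(1+r))^144] / (r − 0.0065) = ¥782,024.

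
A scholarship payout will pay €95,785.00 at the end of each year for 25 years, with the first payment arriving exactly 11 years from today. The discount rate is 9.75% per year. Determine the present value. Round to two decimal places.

Ordinary annuity of 25 payments, first payment at period 11.
Periodic rate r = 0.0975 per year.
The ordinary-annuity PV formula values the stream one period before the first payment (period 10); discount that back 10 periods:
PV₀ = 95,785 × [1 − (1+r)^−25] / r × (1+r)^−10 = €349,622.52

€349,622.52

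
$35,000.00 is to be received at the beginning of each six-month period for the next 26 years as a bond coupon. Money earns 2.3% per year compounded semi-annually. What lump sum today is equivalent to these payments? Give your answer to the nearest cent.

This is an annuity due: 52 payments of $35,000.00 at the beginning of each six-month period.
Periodic rate r = 0.023/2 per half-year; n is counted in half-years.
PV = PMT × [(1 − (1+r)^−n)/r] × (1+r) = 35,000 × [1 − (1+r)^−52] / r × (1+r) = $1,379,804.57

$1,379,804.57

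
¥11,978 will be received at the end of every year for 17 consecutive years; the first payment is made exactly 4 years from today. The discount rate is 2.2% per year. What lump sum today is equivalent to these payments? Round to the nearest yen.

¥157,720

Ordinary annuity of 17 payments, first payment at period 4.
Periodic rate r = 0.022 per year.
The ordinary-annuity PV formula values the stream one period before the first payment (period 3); discount that back 3 periods:
PV₀ = 11,978 × [1 − (1+r)^−17] / r × (1+r)^−3 = ¥157,720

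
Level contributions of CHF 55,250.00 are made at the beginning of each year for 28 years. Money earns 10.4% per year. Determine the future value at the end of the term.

CHF 8,776,220.77

This is an annuity due: 28 deposits of CHF 55,250.00 at the beginning of each year.
Periodic rate r = 0.104 per year.
FV = PMT × [((1+r)^n − 1)/r] × (1+r) = 55,250 × [(1+r)^28 − 1] / r × (1+r) = CHF 8,776,220.77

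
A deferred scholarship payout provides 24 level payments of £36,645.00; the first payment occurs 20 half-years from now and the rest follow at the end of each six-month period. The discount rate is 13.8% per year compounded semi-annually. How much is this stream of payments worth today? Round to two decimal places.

£119,343.43

Ordinary annuity of 24 payments, first payment at period 20.
Periodic rate r = 0.138/2 per half-year; n is counted in half-years.
The ordinary-annuity PV formula values the stream one period before the first payment (period 19); discount that back 19 periods:
PV₀ = 36,645 × [1 − (1+r)^−24] / r × (1+r)^−19 = £119,343.43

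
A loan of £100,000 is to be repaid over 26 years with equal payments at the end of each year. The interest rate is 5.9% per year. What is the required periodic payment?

£7,615.56

Level ordinary annuity; solve PV = PMT × [(1 − (1+r)^−n)/r] for PMT.
Periodic rate r = 0.059 per year.
With n = 26: PMT = 100,000 / ([(1 − (1+r)^−n)/r]) = £7,615.56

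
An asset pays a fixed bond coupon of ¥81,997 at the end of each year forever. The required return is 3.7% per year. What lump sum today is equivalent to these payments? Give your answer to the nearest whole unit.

Periodic rate r = 0.037 per year.
Level perpetuity: PV = PMT / r = 81,997 / (0.037) = ¥2,216,135.

¥2,216,135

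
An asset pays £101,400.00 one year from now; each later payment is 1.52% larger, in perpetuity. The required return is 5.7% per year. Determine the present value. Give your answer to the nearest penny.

Periodic rate r = 0.057 per year.
Growing perpetuity (Gordon): PV = PMT₁ / (r − g) = 101,400 / (r − 0.0152) = £2,425,837.32.

£2,425,837.32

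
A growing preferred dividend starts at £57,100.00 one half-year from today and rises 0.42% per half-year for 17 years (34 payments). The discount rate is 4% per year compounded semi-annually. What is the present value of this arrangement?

£1,488,426.74

Periodic rate r = 0.04/2 per half-year; n is counted in half-years.
Growing ordinary annuity: PV = PMT₁ × [1 − ((1+g)/(1+r))^n] / (r − g) = 57,100 × [1 − ((1+0.0042)/(1+r))^34] / (r − 0.0042) = £1,488,426.74.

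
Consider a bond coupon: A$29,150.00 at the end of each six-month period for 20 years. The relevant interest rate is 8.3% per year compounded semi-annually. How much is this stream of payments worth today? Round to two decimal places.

A$564,301.43

This is an ordinary annuity: 40 payments of A$29,150.00 at the end of each six-month period.
Periodic rate r = 0.083/2 per half-year; n is counted in half-years.
PV = PMT × [(1 − (1+r)^−n)/r] = 29,150 × [1 − (1+r)^−40] / r = A$564,301.43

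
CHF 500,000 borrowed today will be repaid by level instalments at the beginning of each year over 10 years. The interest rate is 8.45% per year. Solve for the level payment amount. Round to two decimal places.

Level annuity due; solve PV = PMT × [(1 − (1+r)^−n)/r] × (1+r) for PMT.
Periodic rate r = 0.0845 per year.
With n = 10: PMT = 500,000 / ([(1 − (1+r)^−n)/r] × (1+r)) = CHF 70,109.88

CHF 70,109.88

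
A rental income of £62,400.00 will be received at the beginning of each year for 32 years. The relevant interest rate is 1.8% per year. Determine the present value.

This is an annuity due: 32 payments of £62,400.00 at the beginning of each year.
Periodic rate r = 0.018 per year.
PV = PMT × [(1 − (1+r)^−n)/r] × (1+r) = 62,400 × [1 − (1+r)^−32] / r × (1+r) = £1,535,039.98

£1,535,039.98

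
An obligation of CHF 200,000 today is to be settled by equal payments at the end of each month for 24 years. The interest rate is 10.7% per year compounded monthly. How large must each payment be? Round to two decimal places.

CHF 1,933.29

Level ordinary annuity; solve PV = PMT × [(1 − (1+r)^−n)/r] for PMT.
Periodic rate r = 0.107/12 per month; n is counted in months.
With n = 288: PMT = 200,000 / ([(1 − (1+r)^−n)/r]) = CHF 1,933.29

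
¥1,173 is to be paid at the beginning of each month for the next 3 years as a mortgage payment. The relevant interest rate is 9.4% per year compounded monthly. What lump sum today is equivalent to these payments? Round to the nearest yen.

¥36,959

This is an annuity due: 36 payments of ¥1,173 at the beginning of each month.
Periodic rate r = 0.094/12 per month; n is counted in months.
PV = PMT × [(1 − (1+r)^−n)/r] × (1+r) = 1,173 × [1 − (1+r)^−36] / r × (1+r) = ¥36,959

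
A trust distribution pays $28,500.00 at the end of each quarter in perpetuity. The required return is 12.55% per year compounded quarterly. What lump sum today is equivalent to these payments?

$908,366.53

Periodic rate r = 0.1255/4 per quarter.
Level perpetuity: PV = PMT / r = 28,500 / (0.1255/4) = $908,366.53.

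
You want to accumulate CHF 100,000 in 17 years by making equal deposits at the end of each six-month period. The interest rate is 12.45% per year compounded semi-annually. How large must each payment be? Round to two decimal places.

Level ordinary annuity; solve FV = PMT × [((1+r)^n − 1)/r] for PMT.
Periodic rate r = 0.1245/2 per half-year; n is counted in half-years.
With n = 34: PMT = 100,000 / ([((1+r)^n − 1)/r]) = CHF 916.37

CHF 916.37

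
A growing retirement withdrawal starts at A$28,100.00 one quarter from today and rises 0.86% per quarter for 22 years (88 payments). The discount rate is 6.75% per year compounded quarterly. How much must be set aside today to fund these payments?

Periodic rate r = 0.0675/4 per quarter; n is counted in quarters.
Growing ordinary annuity: PV = PMT₁ × [1 − ((1+g)/(1+r))^n] / (r − g) = 28,100 × [1 − ((1+0.0086)/(1+r))^88] / (r − 0.0086) = A$1,741,292.57.

A$1,741,292.57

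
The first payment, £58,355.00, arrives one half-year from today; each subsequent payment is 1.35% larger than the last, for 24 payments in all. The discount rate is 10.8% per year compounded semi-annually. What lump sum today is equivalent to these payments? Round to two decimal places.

Periodic rate r = 0.108/2 per half-year; n is counted in half-years.
Growing ordinary annuity: PV = PMT₁ × [1 − ((1+g)/(1+r))^n] / (r − g) = 58,355 × [1 − ((1+0.0135)/(1+r))^24] / (r − 0.0135) = £878,239.93.

£878,239.93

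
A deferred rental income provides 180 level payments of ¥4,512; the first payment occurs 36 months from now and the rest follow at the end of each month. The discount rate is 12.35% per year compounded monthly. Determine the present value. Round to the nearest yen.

Ordinary annuity of 180 payments, first payment at period 36.
Periodic rate r = 0.1235/12 per month; n is counted in months.
The ordinary-annuity PV formula values the stream one period before the first payment (period 35); discount that back 35 periods:
PV₀ = 4,512 × [1 − (1+r)^−180] / r × (1+r)^−35 = ¥257,861

¥257,861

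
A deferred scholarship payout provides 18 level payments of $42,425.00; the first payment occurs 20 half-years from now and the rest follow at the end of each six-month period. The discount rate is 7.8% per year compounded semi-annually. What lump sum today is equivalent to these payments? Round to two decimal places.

$261,741.69

Ordinary annuity of 18 payments, first payment at period 20.
Periodic rate r = 0.078/2 per half-year; n is counted in half-years.
The ordinary-annuity PV formula values the stream one period before the first payment (period 19); discount that back 19 periods:
PV₀ = 42,425 × [1 − (1+r)^−18] / r × (1+r)^−19 = $261,741.69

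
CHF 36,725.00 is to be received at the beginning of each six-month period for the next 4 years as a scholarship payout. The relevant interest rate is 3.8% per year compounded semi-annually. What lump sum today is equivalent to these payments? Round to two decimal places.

This is an annuity due: 8 payments of CHF 36,725.00 at the beginning of each six-month period.
Periodic rate r = 0.038/2 per half-year; n is counted in half-years.
PV = PMT × [(1 − (1+r)^−n)/r] × (1+r) = 36,725 × [1 − (1+r)^−8] / r × (1+r) = CHF 275,325.18

CHF 275,325.18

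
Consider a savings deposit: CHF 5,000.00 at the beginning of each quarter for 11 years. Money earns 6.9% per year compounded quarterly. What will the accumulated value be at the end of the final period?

This is an annuity due: 44 deposits of CHF 5,000.00 at the beginning of each quarter.
Periodic rate r = 0.069/4 per quarter; n is counted in quarters.
FV = PMT × [((1+r)^n − 1)/r] × (1+r) = 5,000 × [(1+r)^44 − 1] / r × (1+r) = CHF 330,933.08

CHF 330,933.08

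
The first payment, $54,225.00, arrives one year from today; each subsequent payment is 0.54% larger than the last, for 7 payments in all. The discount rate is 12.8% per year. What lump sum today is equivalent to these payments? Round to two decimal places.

Periodic rate r = 0.128 per year.
Growing ordinary annuity: PV = PMT₁ × [1 − ((1+g)/(1+r))^n] / (r − g) = 54,225 × [1 − ((1+0.0054)/(1+r))^7] / (r − 0.0054) = $244,632.57.

$244,632.57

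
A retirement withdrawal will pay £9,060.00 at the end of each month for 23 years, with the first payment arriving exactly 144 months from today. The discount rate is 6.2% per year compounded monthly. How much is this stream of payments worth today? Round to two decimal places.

£636,835.87

Ordinary annuity of 276 payments, first payment at period 144.
Periodic rate r = 0.062/12 per month; n is counted in months.
The ordinary-annuity PV formula values the stream one period before the first payment (period 143); discount that back 143 periods:
PV₀ = 9,060 × [1 − (1+r)^−276] / r × (1+r)^−143 = £636,835.87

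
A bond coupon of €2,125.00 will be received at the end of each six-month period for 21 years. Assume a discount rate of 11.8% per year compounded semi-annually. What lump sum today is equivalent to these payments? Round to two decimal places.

This is an ordinary annuity: 42 payments of €2,125.00 at the end of each six-month period.
Periodic rate r = 0.118/2 per half-year; n is counted in half-years.
PV = PMT × [(1 − (1+r)^−n)/r] = 2,125 × [1 − (1+r)^−42] / r = €32,774.47

€32,774.47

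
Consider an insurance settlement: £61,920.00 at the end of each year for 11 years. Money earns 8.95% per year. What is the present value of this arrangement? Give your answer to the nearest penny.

This is an ordinary annuity: 11 payments of £61,920.00 at the end of each year.
Periodic rate r = 0.0895 per year.
PV = PMT × [(1 − (1+r)^−n)/r] = 61,920 × [1 − (1+r)^−11] / r = £422,374.87

£422,374.87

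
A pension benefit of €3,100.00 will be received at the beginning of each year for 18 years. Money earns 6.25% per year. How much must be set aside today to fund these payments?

This is an annuity due: 18 payments of €3,100.00 at the beginning of each year.
Periodic rate r = 0.0625 per year.
PV = PMT × [(1 − (1+r)^−n)/r] × (1+r) = 3,100 × [1 − (1+r)^−18] / r × (1+r) = €35,003.40

€35,003.40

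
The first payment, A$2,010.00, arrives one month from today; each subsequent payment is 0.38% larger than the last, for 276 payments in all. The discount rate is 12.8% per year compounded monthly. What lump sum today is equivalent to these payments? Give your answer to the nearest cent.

Periodic rate r = 0.128/12 per month; n is counted in months.
Growing ordinary annuity: PV = PMT₁ × [1 − ((1+g)/(1+r))^n] / (r − g) = 2,010 × [1 − ((1+0.0038)/(1+r))^276] / (r − 0.0038) = A$248,123.79.

A$248,123.79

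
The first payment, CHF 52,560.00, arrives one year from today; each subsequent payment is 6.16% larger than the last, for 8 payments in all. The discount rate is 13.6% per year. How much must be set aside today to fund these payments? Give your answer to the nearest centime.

Periodic rate r = 0.136 per year.
Growing ordinary annuity: PV = PMT₁ × [1 − ((1+g)/(1+r))^n] / (r − g) = 52,560 × [1 − ((1+0.0616)/(1+r))^8] / (r − 0.0616) = CHF 295,545.08.

CHF 295,545.08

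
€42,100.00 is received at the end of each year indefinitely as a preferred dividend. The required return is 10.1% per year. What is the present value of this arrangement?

Periodic rate r = 0.101 per year.
Level perpetuity: PV = PMT / r = 42,100 / (0.101) = €416,831.68.

€416,831.68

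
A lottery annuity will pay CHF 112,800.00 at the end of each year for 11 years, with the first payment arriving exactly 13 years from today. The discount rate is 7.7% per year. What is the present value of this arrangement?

Ordinary annuity of 11 payments, first payment at period 13.
Periodic rate r = 0.077 per year.
The ordinary-annuity PV formula values the stream one period before the first payment (period 12); discount that back 12 periods:
PV₀ = 112,800 × [1 − (1+r)^−11] / r × (1+r)^−12 = CHF 335,507.08

CHF 335,507.08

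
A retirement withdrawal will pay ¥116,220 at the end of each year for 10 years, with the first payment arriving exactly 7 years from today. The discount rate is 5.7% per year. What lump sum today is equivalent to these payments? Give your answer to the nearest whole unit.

¥622,171

Ordinary annuity of 10 payments, first payment at period 7.
Periodic rate r = 0.057 per year.
The ordinary-annuity PV formula values the stream one period before the first payment (period 6); discount that back 6 periods:
PV₀ = 116,220 × [1 − (1+r)^−10] / r × (1+r)^−6 = ¥622,171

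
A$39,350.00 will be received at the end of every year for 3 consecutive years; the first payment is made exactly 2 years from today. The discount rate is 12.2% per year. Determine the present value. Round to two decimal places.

A$83,946.69

Ordinary annuity of 3 payments, first payment at period 2.
Periodic rate r = 0.122 per year.
The ordinary-annuity PV formula values the stream one period before the first payment (period 1); discount that back 1 periods:
PV₀ = 39,350 × [1 − (1+r)^−3] / r × (1+r)^−1 = A$83,946.69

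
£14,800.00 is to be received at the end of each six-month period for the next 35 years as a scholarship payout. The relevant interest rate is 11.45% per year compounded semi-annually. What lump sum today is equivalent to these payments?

This is an ordinary annuity: 70 payments of £14,800.00 at the end of each six-month period.
Periodic rate r = 0.1145/2 per half-year; n is counted in half-years.
PV = PMT × [(1 − (1+r)^−n)/r] = 14,800 × [1 − (1+r)^−70] / r = £253,266.63

£253,266.63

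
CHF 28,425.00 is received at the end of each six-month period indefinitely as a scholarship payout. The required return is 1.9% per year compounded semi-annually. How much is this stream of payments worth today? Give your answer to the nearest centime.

Periodic rate r = 0.019/2 per half-year.
Level perpetuity: PV = PMT / r = 28,425 / (0.019/2) = CHF 2,992,105.26.

CHF 2,992,105.26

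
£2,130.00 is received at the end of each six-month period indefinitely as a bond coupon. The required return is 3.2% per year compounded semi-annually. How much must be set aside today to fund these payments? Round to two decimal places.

£133,125.00

Periodic rate r = 0.032/2 per half-year.
Level perpetuity: PV = PMT / r = 2,130 / (0.032/2) = £133,125.00.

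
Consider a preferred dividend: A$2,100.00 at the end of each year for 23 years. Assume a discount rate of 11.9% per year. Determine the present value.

This is an ordinary annuity: 23 payments of A$2,100.00 at the end of each year.
Periodic rate r = 0.119 per year.
PV = PMT × [(1 − (1+r)^−n)/r] = 2,100 × [1 − (1+r)^−23] / r = A$16,317.89

A$16,317.89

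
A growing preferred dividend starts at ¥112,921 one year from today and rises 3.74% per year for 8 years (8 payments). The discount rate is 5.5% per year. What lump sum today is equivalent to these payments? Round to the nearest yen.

Periodic rate r = 0.055 per year.
Growing ordinary annuity: PV = PMT₁ × [1 − ((1+g)/(1+r))^n] / (r − g) = 112,921 × [1 − ((1+0.0374)/(1+r))^8] / (r − 0.0374) = ¥807,910.

¥807,910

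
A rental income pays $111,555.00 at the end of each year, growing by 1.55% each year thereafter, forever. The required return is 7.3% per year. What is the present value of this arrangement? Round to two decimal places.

$1,940,086.96

Periodic rate r = 0.073 per year.
Growing perpetuity (Gordon): PV = PMT₁ / (r − g) = 111,555 / (r − 0.0155) = $1,940,086.96.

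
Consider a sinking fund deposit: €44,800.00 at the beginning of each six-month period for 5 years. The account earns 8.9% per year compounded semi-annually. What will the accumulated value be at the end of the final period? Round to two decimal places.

This is an annuity due: 10 deposits of €44,800.00 at the beginning of each six-month period.
Periodic rate r = 0.089/2 per half-year; n is counted in half-years.
FV = PMT × [((1+r)^n − 1)/r] × (1+r) = 44,800 × [(1+r)^10 − 1] / r × (1+r) = €573,673.68

€573,673.68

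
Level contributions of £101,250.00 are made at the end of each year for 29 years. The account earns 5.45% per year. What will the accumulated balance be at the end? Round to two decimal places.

This is an ordinary annuity: 29 deposits of £101,250.00 at the end of each year.
Periodic rate r = 0.0545 per year.
FV = PMT × [((1+r)^n − 1)/r] = 101,250 × [(1+r)^29 − 1] / r = £6,798,844.04

£6,798,844.04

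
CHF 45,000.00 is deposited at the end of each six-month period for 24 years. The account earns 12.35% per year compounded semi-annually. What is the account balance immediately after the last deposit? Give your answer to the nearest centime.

This is an ordinary annuity: 48 deposits of CHF 45,000.00 at the end of each six-month period.
Periodic rate r = 0.1235/2 per half-year; n is counted in half-years.
FV = PMT × [((1+r)^n − 1)/r] = 45,000 × [(1+r)^48 − 1] / r = CHF 12,202,623.79

CHF 12,202,623.79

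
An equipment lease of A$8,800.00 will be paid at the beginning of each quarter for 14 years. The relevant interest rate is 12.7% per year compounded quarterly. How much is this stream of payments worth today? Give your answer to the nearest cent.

This is an annuity due: 56 payments of A$8,800.00 at the beginning of each quarter.
Periodic rate r = 0.127/4 per quarter; n is counted in quarters.
PV = PMT × [(1 − (1+r)^−n)/r] × (1+r) = 8,800 × [1 − (1+r)^−56] / r × (1+r) = A$236,289.81

A$236,289.81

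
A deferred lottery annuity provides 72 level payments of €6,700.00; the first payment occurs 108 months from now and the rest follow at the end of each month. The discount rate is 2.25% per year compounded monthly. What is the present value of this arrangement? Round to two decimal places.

€368,972.00

Ordinary annuity of 72 payments, first payment at period 108.
Periodic rate r = 0.0225/12 per month; n is counted in months.
The ordinary-annuity PV formula values the stream one period before the first payment (period 107); discount that back 107 periods:
PV₀ = 6,700 × [1 − (1+r)^−72] / r × (1+r)^−107 = €368,972.00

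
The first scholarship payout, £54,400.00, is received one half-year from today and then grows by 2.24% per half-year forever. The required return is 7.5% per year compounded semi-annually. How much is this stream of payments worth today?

Periodic rate r = 0.075/2 per half-year.
Growing perpetuity (Gordon): PV = PMT₁ / (r − g) = 54,400 / (r − 0.0224) = £3,602,649.01.

£3,602,649.01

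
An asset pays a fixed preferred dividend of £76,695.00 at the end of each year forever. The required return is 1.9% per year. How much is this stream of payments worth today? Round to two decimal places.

£4,036,578.95

Periodic rate r = 0.019 per year.
Level perpetuity: PV = PMT / r = 76,695 / (0.019) = £4,036,578.95.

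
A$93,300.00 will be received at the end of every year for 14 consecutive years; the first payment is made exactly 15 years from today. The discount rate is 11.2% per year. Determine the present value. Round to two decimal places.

Ordinary annuity of 14 payments, first payment at period 15.
Periodic rate r = 0.112 per year.
The ordinary-annuity PV formula values the stream one period before the first payment (period 14); discount that back 14 periods:
PV₀ = 93,300 × [1 − (1+r)^−14] / r × (1+r)^−14 = A$145,818.80

A$145,818.80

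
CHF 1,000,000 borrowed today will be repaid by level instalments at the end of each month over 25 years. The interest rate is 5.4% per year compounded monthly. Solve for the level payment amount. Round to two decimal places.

Level ordinary annuity; solve PV = PMT × [(1 − (1+r)^−n)/r] for PMT.
Periodic rate r = 0.054/12 per month; n is counted in months.
With n = 300: PMT = 1,000,000 / ([(1 − (1+r)^−n)/r]) = CHF 6,081.30

CHF 6,081.30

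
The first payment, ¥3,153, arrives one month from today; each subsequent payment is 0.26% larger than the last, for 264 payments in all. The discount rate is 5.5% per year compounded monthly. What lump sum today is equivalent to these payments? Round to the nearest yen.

Periodic rate r = 0.055/12 per month; n is counted in months.
Growing ordinary annuity: PV = PMT₁ × [1 − ((1+g)/(1+r))^n] / (r − g) = 3,153 × [1 − ((1+0.0026)/(1+r))^264] / (r − 0.0026) = ¥646,240.

¥646,240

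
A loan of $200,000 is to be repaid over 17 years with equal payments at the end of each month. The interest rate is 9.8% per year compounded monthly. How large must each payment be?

$2,017.17

Level ordinary annuity; solve PV = PMT × [(1 − (1+r)^−n)/r] for PMT.
Periodic rate r = 0.098/12 per month; n is counted in months.
With n = 204: PMT = 200,000 / ([(1 − (1+r)^−n)/r]) = $2,017.17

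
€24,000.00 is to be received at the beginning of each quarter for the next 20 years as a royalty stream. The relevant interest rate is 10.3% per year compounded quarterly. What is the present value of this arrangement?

This is an annuity due: 80 payments of €24,000.00 at the beginning of each quarter.
Periodic rate r = 0.103/4 per quarter; n is counted in quarters.
PV = PMT × [(1 − (1+r)^−n)/r] × (1+r) = 24,000 × [1 − (1+r)^−80] / r × (1+r) = €830,968.74

€830,968.74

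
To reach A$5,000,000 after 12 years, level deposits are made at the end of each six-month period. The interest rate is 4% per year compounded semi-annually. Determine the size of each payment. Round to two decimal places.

A$164,355.49

Level ordinary annuity; solve FV = PMT × [((1+r)^n − 1)/r] for PMT.
Periodic rate r = 0.04/2 per half-year; n is counted in half-years.
With n = 24: PMT = 5,000,000 / ([((1+r)^n − 1)/r]) = A$164,355.49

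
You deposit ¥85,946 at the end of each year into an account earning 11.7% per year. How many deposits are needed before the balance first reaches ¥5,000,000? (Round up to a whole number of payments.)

Periodic rate r = 0.117 per year.
Ordinary annuity FV: 5,000,000 = 85,946 × [((1+r)^n − 1)/r].
(1+r)^n = 1 + 5,000,000 × r / 85,946, so n = ln(1 + 5,000,000·r/85,946) / ln(1+r) = 18.57.
Round up to a whole number of payments: n = 19.

19 payments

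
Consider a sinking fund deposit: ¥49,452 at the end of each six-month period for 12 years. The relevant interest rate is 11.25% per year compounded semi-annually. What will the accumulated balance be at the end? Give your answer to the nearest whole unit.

This is an ordinary annuity: 24 deposits of ¥49,452 at the end of each six-month period.
Periodic rate r = 0.1125/2 per half-year; n is counted in half-years.
FV = PMT × [((1+r)^n − 1)/r] = 49,452 × [(1+r)^24 − 1] / r = ¥2,390,213

¥2,390,213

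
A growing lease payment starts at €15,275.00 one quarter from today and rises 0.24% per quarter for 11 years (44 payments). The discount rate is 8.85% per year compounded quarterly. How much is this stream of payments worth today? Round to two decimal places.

€445,853.41

Periodic rate r = 0.0885/4 per quarter; n is counted in quarters.
Growing ordinary annuity: PV = PMT₁ × [1 − ((1+g)/(1+r))^n] / (r − g) = 15,275 × [1 − ((1+0.0024)/(1+r))^44] / (r − 0.0024) = €445,853.41.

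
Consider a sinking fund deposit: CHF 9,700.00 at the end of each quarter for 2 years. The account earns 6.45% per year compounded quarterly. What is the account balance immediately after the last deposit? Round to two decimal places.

This is an ordinary annuity: 8 deposits of CHF 9,700.00 at the end of each quarter.
Periodic rate r = 0.0645/4 per quarter; n is counted in quarters.
FV = PMT × [((1+r)^n − 1)/r] = 9,700 × [(1+r)^8 − 1] / r = CHF 82,123.67

CHF 82,123.67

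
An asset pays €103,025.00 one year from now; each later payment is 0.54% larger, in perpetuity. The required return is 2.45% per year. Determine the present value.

Periodic rate r = 0.0245 per year.
Growing perpetuity (Gordon): PV = PMT₁ / (r − g) = 103,025 / (r − 0.0054) = €5,393,979.06.

€5,393,979.06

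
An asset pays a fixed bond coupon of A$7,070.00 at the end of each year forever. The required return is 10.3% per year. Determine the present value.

Periodic rate r = 0.103 per year.
Level perpetuity: PV = PMT / r = 7,070 / (0.103) = A$68,640.78.

A$68,640.78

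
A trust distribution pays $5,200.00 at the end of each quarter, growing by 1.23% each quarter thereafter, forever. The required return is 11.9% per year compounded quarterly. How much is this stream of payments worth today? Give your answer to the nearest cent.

Periodic rate r = 0.119/4 per quarter.
Growing perpetuity (Gordon): PV = PMT₁ / (r − g) = 5,200 / (r − 0.0123) = $297,994.27.

$297,994.27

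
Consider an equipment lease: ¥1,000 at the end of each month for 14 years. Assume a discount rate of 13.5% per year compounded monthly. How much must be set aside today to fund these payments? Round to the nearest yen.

This is an ordinary annuity: 168 payments of ¥1,000 at the end of each month.
Periodic rate r = 0.135/12 per month; n is counted in months.
PV = PMT × [(1 − (1+r)^−n)/r] = 1,000 × [1 − (1+r)^−168] / r = ¥75,318

¥75,318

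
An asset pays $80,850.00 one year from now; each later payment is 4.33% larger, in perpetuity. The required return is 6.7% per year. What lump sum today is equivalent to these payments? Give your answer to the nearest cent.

Periodic rate r = 0.067 per year.
Growing perpetuity (Gordon): PV = PMT₁ / (r − g) = 80,850 / (r − 0.0433) = $3,411,392.41.

$3,411,392.41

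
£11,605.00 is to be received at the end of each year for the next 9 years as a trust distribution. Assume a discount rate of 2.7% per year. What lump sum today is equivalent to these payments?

£91,635.23

This is an ordinary annuity: 9 payments of £11,605.00 at the end of each year.
Periodic rate r = 0.027 per year.
PV = PMT × [(1 − (1+r)^−n)/r] = 11,605 × [1 − (1+r)^−9] / r = £91,635.23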